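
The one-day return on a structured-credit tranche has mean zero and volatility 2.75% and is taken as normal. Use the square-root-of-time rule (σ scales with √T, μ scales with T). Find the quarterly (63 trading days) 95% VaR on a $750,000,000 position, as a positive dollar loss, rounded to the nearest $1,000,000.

$269,000,000

At 95%, z = 1.645.
σ_{63d} = 2.75% × √63 = 21.827%.
VaR = 1.645 × 21.827% = 35.905%.
On $750,000,000: 0.35905 × $750,000,000 = $269,287,500.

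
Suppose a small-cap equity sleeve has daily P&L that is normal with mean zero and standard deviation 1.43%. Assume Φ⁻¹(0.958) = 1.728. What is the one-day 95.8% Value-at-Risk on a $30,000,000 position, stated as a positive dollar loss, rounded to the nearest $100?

VaR = z·σ = 1.728 × 1.43% = 2.471%.
On $30,000,000: 0.02471 × $30,000,000 = $741,300.

$741,300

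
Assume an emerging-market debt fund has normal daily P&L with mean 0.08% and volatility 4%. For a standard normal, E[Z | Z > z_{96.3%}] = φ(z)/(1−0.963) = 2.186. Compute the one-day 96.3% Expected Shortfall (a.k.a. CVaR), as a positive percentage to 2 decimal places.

8.66%

ES = −(0.08%) + 4% × 2.186 = 8.664%.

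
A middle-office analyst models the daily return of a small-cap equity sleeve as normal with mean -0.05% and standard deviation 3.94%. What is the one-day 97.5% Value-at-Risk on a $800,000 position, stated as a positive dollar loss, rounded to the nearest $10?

At 97.5% one-sided, z = 1.960.
VaR = −μ + z·σ = −(-0.05%) + 1.960 × 3.94% = 7.772%.
On $800,000: 0.07772 × $800,000 = $62,176.

$62,180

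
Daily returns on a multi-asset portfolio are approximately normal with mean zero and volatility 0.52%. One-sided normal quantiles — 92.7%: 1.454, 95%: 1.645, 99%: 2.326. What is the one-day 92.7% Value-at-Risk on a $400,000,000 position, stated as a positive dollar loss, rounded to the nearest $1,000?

$3,024,000

VaR = z·σ = 1.454 × 0.52% = 0.756%.
On $400,000,000: 0.00756 × $400,000,000 = $3,024,000.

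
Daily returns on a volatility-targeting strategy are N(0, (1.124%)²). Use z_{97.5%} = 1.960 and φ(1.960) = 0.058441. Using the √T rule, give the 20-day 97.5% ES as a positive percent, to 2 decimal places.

σ_{20d} = 1.124% × √20 = 5.027%.
ES multiplier = φ(z)/(1−α) = 0.058441/0.025 = 2.338.
ES = 5.027% × 2.338 = 11.753%.

11.75%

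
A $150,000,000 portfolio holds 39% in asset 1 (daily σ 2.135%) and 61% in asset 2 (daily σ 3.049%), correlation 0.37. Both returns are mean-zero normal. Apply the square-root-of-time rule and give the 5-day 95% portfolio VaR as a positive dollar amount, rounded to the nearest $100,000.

σ_p = √(0.39²·2.135² + 0.61²·3.049² + 2·0.37·0.39·0.61·2.135·3.049) = 2.302%.
σ_{5d} = 2.302% × √5 = 5.147%.
z(95%) = 1.645.
VaR = 1.645 × 5.147% = 8.467%; on $150,000,000 that is $12,700,500.

$12,700,000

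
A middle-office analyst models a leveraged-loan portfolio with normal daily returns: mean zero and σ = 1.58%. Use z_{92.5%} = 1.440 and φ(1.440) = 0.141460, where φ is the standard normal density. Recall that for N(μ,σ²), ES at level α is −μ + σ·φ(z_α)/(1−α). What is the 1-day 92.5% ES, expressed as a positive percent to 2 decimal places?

Tail multiplier: φ(z)/(1−α) = 0.141460 / 0.075 = 1.886.
ES = 1.58% × 1.886 = 2.980%.

2.98%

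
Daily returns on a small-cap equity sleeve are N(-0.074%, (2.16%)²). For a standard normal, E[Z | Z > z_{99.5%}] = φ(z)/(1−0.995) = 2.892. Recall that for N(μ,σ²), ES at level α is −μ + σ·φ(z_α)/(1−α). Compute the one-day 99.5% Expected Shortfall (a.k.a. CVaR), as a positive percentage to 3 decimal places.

6.321%

ES = −(-0.074%) + 2.16% × 2.892 = 6.321%.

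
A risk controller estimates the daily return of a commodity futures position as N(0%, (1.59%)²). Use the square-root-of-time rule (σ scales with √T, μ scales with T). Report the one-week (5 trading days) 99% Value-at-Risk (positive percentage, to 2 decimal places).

8.27%

At 99%, z = 2.326.
σ_{5d} = 1.59% × √5 = 3.555%.
VaR = 2.326 × 3.555% = 8.269%.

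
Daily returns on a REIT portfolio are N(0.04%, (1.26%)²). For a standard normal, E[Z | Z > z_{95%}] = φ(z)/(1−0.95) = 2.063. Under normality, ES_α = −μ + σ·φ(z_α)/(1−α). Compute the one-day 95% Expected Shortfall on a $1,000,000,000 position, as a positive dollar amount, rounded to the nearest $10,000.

ES = −(0.04%) + 1.26% × 2.063 = 2.559%.
On $1,000,000,000: 0.02559 × $1,000,000,000 = $25,590,000.

$25,590,000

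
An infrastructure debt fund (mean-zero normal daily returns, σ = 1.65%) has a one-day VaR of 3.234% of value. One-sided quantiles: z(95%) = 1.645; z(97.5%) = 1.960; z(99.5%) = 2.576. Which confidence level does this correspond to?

Implied z = VaR/σ = 3.234 / 1.65 = 1.960.
This matches z(97.5%) = 1.960.

97.5%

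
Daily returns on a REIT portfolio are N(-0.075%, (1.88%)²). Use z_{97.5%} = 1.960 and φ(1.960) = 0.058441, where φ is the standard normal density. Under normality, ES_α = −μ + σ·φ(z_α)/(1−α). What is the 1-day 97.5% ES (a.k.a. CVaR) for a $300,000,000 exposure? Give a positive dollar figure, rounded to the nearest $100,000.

$13,400,000

Tail multiplier: φ(z)/(1−α) = 0.058441 / 0.025 = 2.338.
ES = −(-0.075%) + 1.88% × 2.338 = 4.470%.
On $300,000,000: 0.04470 × $300,000,000 = $13,410,000.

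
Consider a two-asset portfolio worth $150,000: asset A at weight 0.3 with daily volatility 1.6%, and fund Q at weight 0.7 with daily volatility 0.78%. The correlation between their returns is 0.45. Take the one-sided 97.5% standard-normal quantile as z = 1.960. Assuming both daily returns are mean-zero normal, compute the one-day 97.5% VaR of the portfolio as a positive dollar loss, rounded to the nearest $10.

σ_p² = 0.3²·1.6² + 0.7²·0.78² + 2·0.45·0.3·0.7·1.6·0.78 = 0.7644 (%²).
σ_p = √0.7644 = 0.874%.
VaR = 1.960 × 0.874% = 1.713%; on $150,000 that is $2,570.

$2,570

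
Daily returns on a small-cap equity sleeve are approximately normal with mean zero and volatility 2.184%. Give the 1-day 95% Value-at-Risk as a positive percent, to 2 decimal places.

At 95% one-sided, z = 1.645.
VaR = z·σ = 1.645 × 2.184% = 3.593%.

3.59%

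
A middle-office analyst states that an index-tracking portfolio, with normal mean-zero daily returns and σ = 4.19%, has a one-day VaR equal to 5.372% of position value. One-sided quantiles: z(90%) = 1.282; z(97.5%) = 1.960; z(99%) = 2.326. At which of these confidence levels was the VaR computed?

Implied z = VaR/σ = 5.372 / 4.19 = 1.282.
This matches z(90%) = 1.282.

90%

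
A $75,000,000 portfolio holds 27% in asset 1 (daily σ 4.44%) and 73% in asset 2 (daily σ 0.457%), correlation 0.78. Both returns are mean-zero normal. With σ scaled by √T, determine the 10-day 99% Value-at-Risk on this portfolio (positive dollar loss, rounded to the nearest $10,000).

$8,130,000

σ_p = √(0.27²·4.44² + 0.73²·0.457² + 2·0.78·0.27·0.73·4.44·0.457) = 1.474%.
σ_{10d} = 1.474% × √10 = 4.661%.
z(99%) = 2.326.
VaR = 2.326 × 4.661% = 10.841%; on $75,000,000 that is $8,130,750.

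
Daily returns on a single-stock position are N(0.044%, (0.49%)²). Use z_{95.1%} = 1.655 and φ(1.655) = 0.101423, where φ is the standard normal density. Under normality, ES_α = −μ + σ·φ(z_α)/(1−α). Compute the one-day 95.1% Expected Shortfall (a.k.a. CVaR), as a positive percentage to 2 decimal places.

0.97%

Tail multiplier: φ(z)/(1−α) = 0.101423 / 0.049 = 2.070.
ES = −(0.044%) + 0.49% × 2.070 = 0.970%.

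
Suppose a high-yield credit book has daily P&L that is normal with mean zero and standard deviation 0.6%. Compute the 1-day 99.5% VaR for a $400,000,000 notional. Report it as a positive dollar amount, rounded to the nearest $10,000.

$6,180,000

At 99.5% one-sided, z = 2.576.
VaR = z·σ = 2.576 × 0.6% = 1.546%.
On $400,000,000: 0.01546 × $400,000,000 = $6,184,000.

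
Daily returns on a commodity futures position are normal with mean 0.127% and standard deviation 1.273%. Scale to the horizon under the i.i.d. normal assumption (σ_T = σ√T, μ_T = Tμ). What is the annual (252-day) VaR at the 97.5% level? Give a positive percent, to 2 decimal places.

At 97.5%, z = 1.960.
σ_{252d} = 1.273% × √252 = 20.208%; μ_{252d} = 252 × 0.127% = 32.004%.
VaR = −(32.004%) + 1.960 × 20.208% = 7.604%.

7.60%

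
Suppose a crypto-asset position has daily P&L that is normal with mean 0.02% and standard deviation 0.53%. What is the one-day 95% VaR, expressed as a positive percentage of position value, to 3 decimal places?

At 95% one-sided, z = 1.645.
VaR = −μ + z·σ = −(0.02%) + 1.645 × 0.53% = 0.852%.

0.852%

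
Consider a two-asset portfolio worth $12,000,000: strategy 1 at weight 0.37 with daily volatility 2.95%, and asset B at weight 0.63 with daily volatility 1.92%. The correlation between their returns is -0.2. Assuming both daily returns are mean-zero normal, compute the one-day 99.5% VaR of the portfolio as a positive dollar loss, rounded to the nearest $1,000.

$451,000

σ_p² = 0.37²·2.95² + 0.63²·1.92² + 2·-0.2·0.37·0.63·2.95·1.92 = 2.1264 (%²).
σ_p = √2.1264 = 1.458%.
At 99.5%, z = 2.576.
VaR = 2.576 × 1.458% = 3.756%; on $12,000,000 that is $450,720.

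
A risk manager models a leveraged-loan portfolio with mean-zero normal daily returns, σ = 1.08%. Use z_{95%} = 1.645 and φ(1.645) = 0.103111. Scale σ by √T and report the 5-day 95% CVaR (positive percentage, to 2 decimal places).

σ_{5d} = 1.08% × √5 = 2.415%.
ES multiplier = φ(z)/(1−α) = 0.103111/0.05 = 2.062.
ES = 2.415% × 2.062 = 4.980%.

4.98%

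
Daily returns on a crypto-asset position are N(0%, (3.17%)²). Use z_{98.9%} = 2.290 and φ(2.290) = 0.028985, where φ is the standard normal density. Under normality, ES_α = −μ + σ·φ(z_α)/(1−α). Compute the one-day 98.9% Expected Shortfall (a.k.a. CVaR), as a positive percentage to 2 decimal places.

Tail multiplier: φ(z)/(1−α) = 0.028985 / 0.011 = 2.635.
ES = 3.17% × 2.635 = 8.353%.

8.35%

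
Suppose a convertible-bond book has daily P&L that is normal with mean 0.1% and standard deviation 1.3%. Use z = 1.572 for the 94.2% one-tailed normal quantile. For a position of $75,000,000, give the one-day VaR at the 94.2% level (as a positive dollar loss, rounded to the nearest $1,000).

VaR = −μ + z·σ = −(0.1%) + 1.572 × 1.3% = 1.944%.
On $75,000,000: 0.01944 × $75,000,000 = $1,458,000.

$1,458,000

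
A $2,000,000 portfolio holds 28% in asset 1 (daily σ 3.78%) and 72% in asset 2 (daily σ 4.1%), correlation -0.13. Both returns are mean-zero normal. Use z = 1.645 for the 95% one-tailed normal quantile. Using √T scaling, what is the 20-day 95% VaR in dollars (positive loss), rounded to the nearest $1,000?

$442,000

σ_p = √(0.28²·3.78² + 0.72²·4.1² + 2·-0.13·0.28·0.72·3.78·4.1) = 3.004%.
σ_{20d} = 3.004% × √20 = 13.434%.
VaR = 1.645 × 13.434% = 22.099%; on $2,000,000 that is $441,980.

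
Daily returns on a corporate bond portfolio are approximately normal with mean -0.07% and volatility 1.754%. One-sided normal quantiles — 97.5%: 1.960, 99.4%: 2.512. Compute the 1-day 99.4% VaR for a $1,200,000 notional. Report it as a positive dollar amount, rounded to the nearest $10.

VaR = −μ + z·σ = −(-0.07%) + 2.512 × 1.754% = 4.476%.
On $1,200,000: 0.04476 × $1,200,000 = $53,712.

$53,710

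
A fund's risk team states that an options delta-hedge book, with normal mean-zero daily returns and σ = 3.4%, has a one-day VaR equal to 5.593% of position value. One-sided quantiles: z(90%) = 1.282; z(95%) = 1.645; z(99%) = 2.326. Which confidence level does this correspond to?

Implied z = VaR/σ = 5.593 / 3.4 = 1.645.
This matches z(95%) = 1.645.

95%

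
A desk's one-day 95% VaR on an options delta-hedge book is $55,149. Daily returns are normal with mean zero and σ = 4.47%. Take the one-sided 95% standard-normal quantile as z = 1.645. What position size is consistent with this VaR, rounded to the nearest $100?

$750,000

VaR as a fraction of value: z·σ = 1.645 × 4.47% = 7.35315%.
Position = $55,149 / 0.0735315 = $750,005.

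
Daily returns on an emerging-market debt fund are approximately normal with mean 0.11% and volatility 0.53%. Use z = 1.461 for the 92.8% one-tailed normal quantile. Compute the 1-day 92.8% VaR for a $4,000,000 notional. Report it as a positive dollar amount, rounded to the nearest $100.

$26,600

VaR = −μ + z·σ = −(0.11%) + 1.461 × 0.53% = 0.664%.
On $4,000,000: 0.00664 × $4,000,000 = $26,560.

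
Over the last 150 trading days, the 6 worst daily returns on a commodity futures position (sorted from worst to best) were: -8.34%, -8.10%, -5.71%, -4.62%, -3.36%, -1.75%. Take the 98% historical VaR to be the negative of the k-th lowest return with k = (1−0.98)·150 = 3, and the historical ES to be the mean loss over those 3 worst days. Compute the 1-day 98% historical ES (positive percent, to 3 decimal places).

7.383%

The 3 worst returns sum to -22.15%.
ES = −(-22.15%) / 3 = 7.3833…% ≈ 7.383%.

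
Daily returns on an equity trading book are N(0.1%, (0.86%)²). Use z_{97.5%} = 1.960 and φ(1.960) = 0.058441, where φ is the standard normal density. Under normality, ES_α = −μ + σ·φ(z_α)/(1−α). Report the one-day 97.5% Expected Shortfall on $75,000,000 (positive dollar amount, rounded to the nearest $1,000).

$1,433,000

Tail multiplier: φ(z)/(1−α) = 0.058441 / 0.025 = 2.338.
ES = −(0.1%) + 0.86% × 2.338 = 1.911%.
On $75,000,000: 0.01911 × $75,000,000 = $1,433,250.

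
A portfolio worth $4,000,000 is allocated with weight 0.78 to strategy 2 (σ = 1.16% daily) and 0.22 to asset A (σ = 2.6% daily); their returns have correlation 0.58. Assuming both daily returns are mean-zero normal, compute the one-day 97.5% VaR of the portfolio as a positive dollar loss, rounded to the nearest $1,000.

σ_p² = 0.78²·1.16² + 0.22²·2.6² + 2·0.58·0.78·0.22·1.16·2.6 = 1.7462 (%²).
σ_p = √1.7462 = 1.321%.
At 97.5%, z = 1.960.
VaR = 1.960 × 1.321% = 2.589%; on $4,000,000 that is $103,560.

$104,000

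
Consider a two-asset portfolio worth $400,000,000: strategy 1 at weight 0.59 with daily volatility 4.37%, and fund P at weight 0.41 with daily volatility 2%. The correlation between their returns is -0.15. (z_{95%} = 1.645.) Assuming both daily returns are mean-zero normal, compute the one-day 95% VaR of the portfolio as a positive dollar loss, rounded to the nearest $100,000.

σ_p² = 0.59²·4.37² + 0.41²·2² + 2·-0.15·0.59·0.41·4.37·2 = 6.6858 (%²).
σ_p = √6.6858 = 2.586%.
VaR = 1.645 × 2.586% = 4.254%; on $400,000,000 that is $17,016,000.

$17,000,000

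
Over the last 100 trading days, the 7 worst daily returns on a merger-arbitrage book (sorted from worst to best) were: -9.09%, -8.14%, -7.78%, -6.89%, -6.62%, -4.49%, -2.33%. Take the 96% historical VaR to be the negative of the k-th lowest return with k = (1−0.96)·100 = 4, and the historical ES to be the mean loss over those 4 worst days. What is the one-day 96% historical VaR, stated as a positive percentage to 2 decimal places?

k = 4; the 4th lowest return is -6.89%, so VaR = 6.89%.

6.89%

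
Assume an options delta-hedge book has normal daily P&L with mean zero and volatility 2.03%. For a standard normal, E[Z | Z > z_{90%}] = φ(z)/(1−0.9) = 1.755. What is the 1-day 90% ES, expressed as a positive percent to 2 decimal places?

ES = 2.03% × 1.755 = 3.563%.

3.56%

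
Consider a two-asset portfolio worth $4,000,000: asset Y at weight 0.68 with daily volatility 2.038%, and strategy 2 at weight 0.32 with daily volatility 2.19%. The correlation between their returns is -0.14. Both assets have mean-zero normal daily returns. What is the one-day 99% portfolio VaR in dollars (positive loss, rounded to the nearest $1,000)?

σ_p² = 0.68²·2.038² + 0.32²·2.19² + 2·-0.14·0.68·0.32·2.038·2.19 = 2.1397 (%²).
σ_p = √2.1397 = 1.463%.
At 99%, z = 2.326.
VaR = 2.326 × 1.463% = 3.403%; on $4,000,000 that is $136,120.

$136,000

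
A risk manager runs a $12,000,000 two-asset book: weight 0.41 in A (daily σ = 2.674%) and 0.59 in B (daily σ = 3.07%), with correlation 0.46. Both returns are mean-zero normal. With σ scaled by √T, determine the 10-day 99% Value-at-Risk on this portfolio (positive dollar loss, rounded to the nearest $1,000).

σ_p = √(0.41²·2.674² + 0.59²·3.07² + 2·0.46·0.41·0.59·2.674·3.07) = 2.512%.
σ_{10d} = 2.512% × √10 = 7.944%.
z(99%) = 2.326.
VaR = 2.326 × 7.944% = 18.478%; on $12,000,000 that is $2,217,360.

$2,217,000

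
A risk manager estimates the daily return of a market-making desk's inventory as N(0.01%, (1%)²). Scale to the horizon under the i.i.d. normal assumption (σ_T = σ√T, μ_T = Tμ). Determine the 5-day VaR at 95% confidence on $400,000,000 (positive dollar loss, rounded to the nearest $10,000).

At 95%, z = 1.645.
σ_{5d} = 1% × √5 = 2.236%; μ_{5d} = 5 × 0.01% = 0.050%.
VaR = −(0.050%) + 1.645 × 2.236% = 3.628%.
On $400,000,000: 0.03628 × $400,000,000 = $14,512,000.

$14,510,000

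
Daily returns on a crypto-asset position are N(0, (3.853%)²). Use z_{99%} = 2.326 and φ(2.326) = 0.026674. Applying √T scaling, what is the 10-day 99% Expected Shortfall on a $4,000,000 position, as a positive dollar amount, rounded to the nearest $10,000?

σ_{10d} = 3.853% × √10 = 12.184%.
ES multiplier = φ(z)/(1−α) = 0.026674/0.01 = 2.667.
ES = 12.184% × 2.667 = 32.495%; on $4,000,000: $1,299,800.

$1,300,000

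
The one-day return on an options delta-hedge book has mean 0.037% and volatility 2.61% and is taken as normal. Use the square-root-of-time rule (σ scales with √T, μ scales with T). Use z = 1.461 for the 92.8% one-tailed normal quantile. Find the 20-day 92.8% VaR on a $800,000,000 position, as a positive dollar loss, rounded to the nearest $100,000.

σ_{20d} = 2.61% × √20 = 11.672%; μ_{20d} = 20 × 0.037% = 0.740%.
VaR = −(0.740%) + 1.461 × 11.672% = 16.313%.
On $800,000,000: 0.16313 × $800,000,000 = $130,504,000.

$130,500,000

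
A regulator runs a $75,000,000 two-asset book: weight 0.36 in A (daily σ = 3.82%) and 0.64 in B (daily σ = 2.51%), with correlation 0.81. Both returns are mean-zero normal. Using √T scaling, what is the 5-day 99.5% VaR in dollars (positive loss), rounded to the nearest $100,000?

$12,300,000

σ_p = √(0.36²·3.82² + 0.64²·2.51² + 2·0.81·0.36·0.64·3.82·2.51) = 2.837%.
σ_{5d} = 2.837% × √5 = 6.344%.
z(99.5%) = 2.576.
VaR = 2.576 × 6.344% = 16.342%; on $75,000,000 that is $12,256,500.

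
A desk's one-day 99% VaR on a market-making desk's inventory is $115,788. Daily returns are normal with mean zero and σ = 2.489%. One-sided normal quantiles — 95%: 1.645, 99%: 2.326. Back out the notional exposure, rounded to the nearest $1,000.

$2,000,000

VaR as a fraction of value: z·σ = 2.326 × 2.489% = 5.78941%.
Position = $115,788 / 0.0578941 = $1,999,995.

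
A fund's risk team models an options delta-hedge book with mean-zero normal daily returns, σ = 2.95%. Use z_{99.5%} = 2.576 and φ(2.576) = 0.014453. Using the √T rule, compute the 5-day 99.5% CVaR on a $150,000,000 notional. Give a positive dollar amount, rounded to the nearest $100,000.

$28,600,000

σ_{5d} = 2.95% × √5 = 6.596%.
ES multiplier = φ(z)/(1−α) = 0.014453/0.005 = 2.891.
ES = 6.596% × 2.891 = 19.069%; on $150,000,000: $28,603,500.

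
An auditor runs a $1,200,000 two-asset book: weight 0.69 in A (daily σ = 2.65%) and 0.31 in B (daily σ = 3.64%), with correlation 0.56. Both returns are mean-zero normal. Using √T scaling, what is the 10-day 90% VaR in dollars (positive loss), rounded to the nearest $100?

$128,000

σ_p = √(0.69²·2.65² + 0.31²·3.64² + 2·0.56·0.69·0.31·2.65·3.64) = 2.632%.
σ_{10d} = 2.632% × √10 = 8.323%.
z(90%) = 1.282.
VaR = 1.282 × 8.323% = 10.670%; on $1,200,000 that is $128,040.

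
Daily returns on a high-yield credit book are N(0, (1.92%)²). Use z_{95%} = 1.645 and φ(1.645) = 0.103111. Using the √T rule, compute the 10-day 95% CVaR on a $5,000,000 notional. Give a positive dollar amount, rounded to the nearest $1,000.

σ_{10d} = 1.92% × √10 = 6.072%.
ES multiplier = φ(z)/(1−α) = 0.103111/0.05 = 2.062.
ES = 6.072% × 2.062 = 12.520%; on $5,000,000: $626,000.

$626,000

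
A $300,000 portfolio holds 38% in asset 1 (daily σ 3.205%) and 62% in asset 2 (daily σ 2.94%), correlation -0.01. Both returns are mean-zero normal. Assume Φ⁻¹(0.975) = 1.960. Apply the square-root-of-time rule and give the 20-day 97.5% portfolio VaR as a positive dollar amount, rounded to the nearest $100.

$57,400

σ_p = √(0.38²·3.205² + 0.62²·2.94² + 2·-0.01·0.38·0.62·3.205·2.94) = 2.182%.
σ_{20d} = 2.182% × √20 = 9.758%.
VaR = 1.960 × 9.758% = 19.126%; on $300,000 that is $57,378.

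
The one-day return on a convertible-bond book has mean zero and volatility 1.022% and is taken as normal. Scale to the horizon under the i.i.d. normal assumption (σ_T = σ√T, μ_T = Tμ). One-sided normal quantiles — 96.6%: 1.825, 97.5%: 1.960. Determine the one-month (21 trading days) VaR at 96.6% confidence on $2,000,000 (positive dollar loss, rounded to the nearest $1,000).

$171,000

σ_{21d} = 1.022% × √21 = 4.683%.
VaR = 1.825 × 4.683% = 8.546%.
On $2,000,000: 0.08546 × $2,000,000 = $170,920.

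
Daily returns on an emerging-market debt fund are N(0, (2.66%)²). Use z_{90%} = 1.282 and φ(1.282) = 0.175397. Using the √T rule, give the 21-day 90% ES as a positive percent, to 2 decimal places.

21.38%

σ_{21d} = 2.66% × √21 = 12.190%.
ES multiplier = φ(z)/(1−α) = 0.175397/0.1 = 1.754.
ES = 12.190% × 1.754 = 21.381%.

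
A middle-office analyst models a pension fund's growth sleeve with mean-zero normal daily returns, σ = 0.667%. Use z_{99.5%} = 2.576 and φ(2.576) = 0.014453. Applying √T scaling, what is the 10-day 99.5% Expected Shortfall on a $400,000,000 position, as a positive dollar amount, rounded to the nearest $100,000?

σ_{10d} = 0.667% × √10 = 2.109%.
ES multiplier = φ(z)/(1−α) = 0.014453/0.005 = 2.891.
ES = 2.109% × 2.891 = 6.097%; on $400,000,000: $24,388,000.

$24,400,000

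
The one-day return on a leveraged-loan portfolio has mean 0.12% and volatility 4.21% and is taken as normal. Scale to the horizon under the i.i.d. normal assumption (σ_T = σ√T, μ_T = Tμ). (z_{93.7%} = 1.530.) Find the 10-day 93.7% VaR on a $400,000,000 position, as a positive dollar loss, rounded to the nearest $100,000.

$76,700,000

σ_{10d} = 4.21% × √10 = 13.313%; μ_{10d} = 10 × 0.12% = 1.200%.
VaR = −(1.200%) + 1.530 × 13.313% = 19.169%.
On $400,000,000: 0.19169 × $400,000,000 = $76,676,000.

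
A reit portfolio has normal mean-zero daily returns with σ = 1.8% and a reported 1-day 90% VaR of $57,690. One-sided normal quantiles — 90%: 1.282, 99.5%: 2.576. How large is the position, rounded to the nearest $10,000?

VaR as a fraction of value: z·σ = 1.282 × 1.8% = 2.3076%.
Position = $57,690 / 0.023076 = $2,500,000.

$2,500,000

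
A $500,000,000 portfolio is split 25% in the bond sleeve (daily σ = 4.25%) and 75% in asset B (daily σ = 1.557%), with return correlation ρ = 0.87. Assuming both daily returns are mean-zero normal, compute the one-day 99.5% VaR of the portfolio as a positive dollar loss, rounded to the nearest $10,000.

σ_p² = 0.25²·4.25² + 0.75²·1.557² + 2·0.87·0.25·0.75·4.25·1.557 = 4.6514 (%²).
σ_p = √4.6514 = 2.157%.
At 99.5%, z = 2.576.
VaR = 2.576 × 2.157% = 5.556%; on $500,000,000 that is $27,780,000.

$27,780,000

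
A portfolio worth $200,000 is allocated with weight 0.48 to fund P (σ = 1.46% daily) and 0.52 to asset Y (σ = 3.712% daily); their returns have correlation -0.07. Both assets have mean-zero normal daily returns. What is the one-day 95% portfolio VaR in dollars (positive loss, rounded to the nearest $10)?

σ_p² = 0.48²·1.46² + 0.52²·3.712² + 2·-0.07·0.48·0.52·1.46·3.712 = 4.0276 (%²).
σ_p = √4.0276 = 2.007%.
At 95%, z = 1.645.
VaR = 1.645 × 2.007% = 3.302%; on $200,000 that is $6,604.

$6,600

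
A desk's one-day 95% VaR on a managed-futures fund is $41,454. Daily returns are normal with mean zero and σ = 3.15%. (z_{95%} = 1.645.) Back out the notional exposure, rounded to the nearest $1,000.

$800,000

VaR as a fraction of value: z·σ = 1.645 × 3.15% = 5.18175%.
Position = $41,454 / 0.0518175 = $800,000.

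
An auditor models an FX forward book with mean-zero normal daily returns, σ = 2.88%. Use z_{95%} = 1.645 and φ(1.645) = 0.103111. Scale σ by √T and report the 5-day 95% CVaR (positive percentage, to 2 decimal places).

σ_{5d} = 2.88% × √5 = 6.440%.
ES multiplier = φ(z)/(1−α) = 0.103111/0.05 = 2.062.
ES = 6.440% × 2.062 = 13.279%.

13.28%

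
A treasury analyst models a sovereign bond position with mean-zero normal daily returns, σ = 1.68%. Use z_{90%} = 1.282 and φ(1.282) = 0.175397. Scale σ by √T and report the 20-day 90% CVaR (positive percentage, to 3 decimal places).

13.178%

σ_{20d} = 1.68% × √20 = 7.513%.
ES multiplier = φ(z)/(1−α) = 0.175397/0.1 = 1.754.
ES = 7.513% × 1.754 = 13.178%.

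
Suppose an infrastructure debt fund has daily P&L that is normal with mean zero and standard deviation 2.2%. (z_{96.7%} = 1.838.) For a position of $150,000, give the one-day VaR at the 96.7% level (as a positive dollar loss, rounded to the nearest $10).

VaR = z·σ = 1.838 × 2.2% = 4.044%.
On $150,000: 0.04044 × $150,000 = $6,066.

$6,070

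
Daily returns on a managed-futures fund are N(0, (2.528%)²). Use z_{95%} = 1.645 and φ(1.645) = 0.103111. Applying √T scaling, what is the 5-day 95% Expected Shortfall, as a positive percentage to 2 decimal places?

σ_{5d} = 2.528% × √5 = 5.653%.
ES multiplier = φ(z)/(1−α) = 0.103111/0.05 = 2.062.
ES = 5.653% × 2.062 = 11.656%.

11.66%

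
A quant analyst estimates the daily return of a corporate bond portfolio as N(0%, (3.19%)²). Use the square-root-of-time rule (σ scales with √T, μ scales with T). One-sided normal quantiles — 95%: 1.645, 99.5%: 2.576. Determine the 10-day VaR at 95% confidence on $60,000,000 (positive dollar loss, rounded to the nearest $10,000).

σ_{10d} = 3.19% × √10 = 10.088%.
VaR = 1.645 × 10.088% = 16.595%.
On $60,000,000: 0.16595 × $60,000,000 = $9,957,000.

$9,960,000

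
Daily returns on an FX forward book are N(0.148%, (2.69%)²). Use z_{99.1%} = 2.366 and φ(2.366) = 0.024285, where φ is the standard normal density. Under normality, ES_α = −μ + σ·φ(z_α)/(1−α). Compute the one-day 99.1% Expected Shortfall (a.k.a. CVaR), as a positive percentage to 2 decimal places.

7.11%

Tail multiplier: φ(z)/(1−α) = 0.024285 / 0.009 = 2.698.
ES = −(0.148%) + 2.69% × 2.698 = 7.110%.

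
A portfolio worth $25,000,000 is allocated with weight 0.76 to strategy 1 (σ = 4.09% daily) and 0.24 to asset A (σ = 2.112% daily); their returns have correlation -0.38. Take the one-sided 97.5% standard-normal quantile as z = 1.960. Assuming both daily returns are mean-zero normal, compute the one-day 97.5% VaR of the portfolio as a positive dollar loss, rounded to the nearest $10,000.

$1,450,000

σ_p² = 0.76²·4.09² + 0.24²·2.112² + 2·-0.38·0.76·0.24·4.09·2.112 = 8.7216 (%²).
σ_p = √8.7216 = 2.953%.
VaR = 1.960 × 2.953% = 5.788%; on $25,000,000 that is $1,447,000.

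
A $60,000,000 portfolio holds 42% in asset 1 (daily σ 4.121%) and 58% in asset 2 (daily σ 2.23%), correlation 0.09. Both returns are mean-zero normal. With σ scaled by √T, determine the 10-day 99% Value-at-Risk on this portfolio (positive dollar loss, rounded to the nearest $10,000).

$9,940,000

σ_p = √(0.42²·4.121² + 0.58²·2.23² + 2·0.09·0.42·0.58·4.121·2.23) = 2.252%.
σ_{10d} = 2.252% × √10 = 7.121%.
z(99%) = 2.326.
VaR = 2.326 × 7.121% = 16.563%; on $60,000,000 that is $9,937,800.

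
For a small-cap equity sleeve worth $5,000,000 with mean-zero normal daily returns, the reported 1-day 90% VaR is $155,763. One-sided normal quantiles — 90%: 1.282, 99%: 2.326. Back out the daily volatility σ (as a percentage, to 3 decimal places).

VaR as a fraction: $155,763 / $5,000,000 = 3.115%.
σ = VaR / z = 3.115% / 1.282 = 2.430%.

2.430%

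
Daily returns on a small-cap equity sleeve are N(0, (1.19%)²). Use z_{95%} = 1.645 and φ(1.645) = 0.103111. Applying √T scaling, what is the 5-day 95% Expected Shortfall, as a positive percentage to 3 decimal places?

σ_{5d} = 1.19% × √5 = 2.661%.
ES multiplier = φ(z)/(1−α) = 0.103111/0.05 = 2.062.
ES = 2.661% × 2.062 = 5.487%.

5.487%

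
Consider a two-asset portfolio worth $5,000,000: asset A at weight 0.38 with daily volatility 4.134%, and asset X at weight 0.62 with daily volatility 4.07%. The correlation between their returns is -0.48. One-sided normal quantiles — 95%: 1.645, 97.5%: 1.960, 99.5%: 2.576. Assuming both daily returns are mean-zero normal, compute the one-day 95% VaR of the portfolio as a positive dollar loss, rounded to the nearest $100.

$184,500

σ_p² = 0.38²·4.134² + 0.62²·4.07² + 2·-0.48·0.38·0.62·4.134·4.07 = 5.0298 (%²).
σ_p = √5.0298 = 2.243%.
VaR = 1.645 × 2.243% = 3.690%; on $5,000,000 that is $184,500.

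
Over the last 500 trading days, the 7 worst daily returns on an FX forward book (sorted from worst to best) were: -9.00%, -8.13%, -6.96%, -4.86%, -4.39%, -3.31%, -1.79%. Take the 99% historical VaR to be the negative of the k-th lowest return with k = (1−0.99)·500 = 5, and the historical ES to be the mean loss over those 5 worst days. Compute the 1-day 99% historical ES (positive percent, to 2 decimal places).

6.67%

The 5 worst returns sum to -33.34%.
ES = −(-33.34%) / 5 = 6.668% ≈ 6.67%.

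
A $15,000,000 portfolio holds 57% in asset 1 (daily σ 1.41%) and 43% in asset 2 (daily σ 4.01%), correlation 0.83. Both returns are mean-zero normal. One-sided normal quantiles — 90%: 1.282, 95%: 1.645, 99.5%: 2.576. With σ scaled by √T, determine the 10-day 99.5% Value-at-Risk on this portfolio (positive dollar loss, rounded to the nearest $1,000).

$2,973,000

σ_p = √(0.57²·1.41² + 0.43²·4.01² + 2·0.83·0.57·0.43·1.41·4.01) = 2.433%.
σ_{10d} = 2.433% × √10 = 7.694%.
VaR = 2.576 × 7.694% = 19.820%; on $15,000,000 that is $2,973,000.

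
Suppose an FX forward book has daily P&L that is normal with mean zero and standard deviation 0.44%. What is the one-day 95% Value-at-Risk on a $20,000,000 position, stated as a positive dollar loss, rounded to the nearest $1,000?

$145,000

At 95% one-sided, z = 1.645.
VaR = z·σ = 1.645 × 0.44% = 0.724%.
On $20,000,000: 0.00724 × $20,000,000 = $144,800.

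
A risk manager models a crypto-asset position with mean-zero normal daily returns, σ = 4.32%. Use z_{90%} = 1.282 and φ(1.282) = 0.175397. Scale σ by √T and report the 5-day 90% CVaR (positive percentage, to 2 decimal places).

16.94%

σ_{5d} = 4.32% × √5 = 9.660%.
ES multiplier = φ(z)/(1−α) = 0.175397/0.1 = 1.754.
ES = 9.660% × 1.754 = 16.944%.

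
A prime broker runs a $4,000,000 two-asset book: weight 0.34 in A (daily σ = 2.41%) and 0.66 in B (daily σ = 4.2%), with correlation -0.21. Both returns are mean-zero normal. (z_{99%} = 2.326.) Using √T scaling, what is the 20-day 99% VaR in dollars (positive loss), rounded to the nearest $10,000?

$1,130,000

σ_p = √(0.34²·2.41² + 0.66²·4.2² + 2·-0.21·0.34·0.66·2.41·4.2) = 2.721%.
σ_{20d} = 2.721% × √20 = 12.169%.
VaR = 2.326 × 12.169% = 28.305%; on $4,000,000 that is $1,132,200.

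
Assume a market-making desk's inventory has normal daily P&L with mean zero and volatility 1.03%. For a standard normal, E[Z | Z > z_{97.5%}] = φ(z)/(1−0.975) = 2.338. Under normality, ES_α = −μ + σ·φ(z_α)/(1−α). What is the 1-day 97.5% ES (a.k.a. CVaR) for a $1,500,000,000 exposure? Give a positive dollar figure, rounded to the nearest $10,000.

$36,120,000

ES = 1.03% × 2.338 = 2.408%.
On $1,500,000,000: 0.02408 × $1,500,000,000 = $36,120,000.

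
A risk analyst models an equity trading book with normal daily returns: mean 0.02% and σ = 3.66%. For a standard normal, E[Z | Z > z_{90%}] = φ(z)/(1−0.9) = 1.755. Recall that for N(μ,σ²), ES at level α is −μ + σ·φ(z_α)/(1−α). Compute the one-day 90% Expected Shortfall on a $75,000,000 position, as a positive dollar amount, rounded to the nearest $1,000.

ES = −(0.02%) + 3.66% × 1.755 = 6.403%.
On $75,000,000: 0.06403 × $75,000,000 = $4,802,250.

$4,802,000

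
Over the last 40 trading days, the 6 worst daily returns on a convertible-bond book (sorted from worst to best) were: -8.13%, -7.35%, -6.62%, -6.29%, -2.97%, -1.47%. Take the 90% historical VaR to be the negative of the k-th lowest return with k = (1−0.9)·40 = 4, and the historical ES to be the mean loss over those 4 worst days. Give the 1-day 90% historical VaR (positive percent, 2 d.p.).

k = 4; the 4th lowest return is -6.29%, so VaR = 6.29%.

6.29%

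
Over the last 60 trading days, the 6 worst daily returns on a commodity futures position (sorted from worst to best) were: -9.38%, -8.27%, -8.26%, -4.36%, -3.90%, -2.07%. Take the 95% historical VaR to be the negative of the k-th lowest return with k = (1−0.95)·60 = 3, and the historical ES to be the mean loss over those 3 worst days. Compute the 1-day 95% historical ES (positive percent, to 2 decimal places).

The 3 worst returns sum to -25.91%.
ES = −(-25.91%) / 3 = 8.6366…% ≈ 8.64%.

8.64%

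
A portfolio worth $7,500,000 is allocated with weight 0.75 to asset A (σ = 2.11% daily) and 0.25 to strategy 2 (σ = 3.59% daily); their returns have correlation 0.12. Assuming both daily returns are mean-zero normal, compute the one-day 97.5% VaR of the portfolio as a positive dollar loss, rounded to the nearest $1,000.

$281,000

σ_p² = 0.75²·2.11² + 0.25²·3.59² + 2·0.12·0.75·0.25·2.11·3.59 = 3.6507 (%²).
σ_p = √3.6507 = 1.911%.
At 97.5%, z = 1.960.
VaR = 1.960 × 1.911% = 3.746%; on $7,500,000 that is $280,950.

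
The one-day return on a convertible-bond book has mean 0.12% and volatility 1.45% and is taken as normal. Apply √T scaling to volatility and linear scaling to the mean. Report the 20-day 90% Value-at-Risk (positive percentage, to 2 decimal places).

5.91%

At 90%, z = 1.282.
σ_{20d} = 1.45% × √20 = 6.485%; μ_{20d} = 20 × 0.12% = 2.400%.
VaR = −(2.400%) + 1.282 × 6.485% = 5.914%.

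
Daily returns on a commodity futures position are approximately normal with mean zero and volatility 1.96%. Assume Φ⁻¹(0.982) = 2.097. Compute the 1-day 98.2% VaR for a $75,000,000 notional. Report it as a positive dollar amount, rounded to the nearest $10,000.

$3,080,000

VaR = z·σ = 2.097 × 1.96% = 4.110%.
On $75,000,000: 0.04110 × $75,000,000 = $3,082,500.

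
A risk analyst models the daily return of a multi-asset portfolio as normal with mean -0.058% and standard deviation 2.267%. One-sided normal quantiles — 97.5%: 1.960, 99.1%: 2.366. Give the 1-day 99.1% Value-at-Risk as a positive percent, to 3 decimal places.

5.422%

VaR = −μ + z·σ = −(-0.058%) + 2.366 × 2.267% = 5.422%.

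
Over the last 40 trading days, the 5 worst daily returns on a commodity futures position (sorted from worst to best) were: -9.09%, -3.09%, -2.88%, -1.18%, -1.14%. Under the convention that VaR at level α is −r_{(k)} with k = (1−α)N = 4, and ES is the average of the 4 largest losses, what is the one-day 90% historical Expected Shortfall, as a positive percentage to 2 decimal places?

4.06%

The 4 worst returns sum to -16.24%.
ES = −(-16.24%) / 4 = 4.06%.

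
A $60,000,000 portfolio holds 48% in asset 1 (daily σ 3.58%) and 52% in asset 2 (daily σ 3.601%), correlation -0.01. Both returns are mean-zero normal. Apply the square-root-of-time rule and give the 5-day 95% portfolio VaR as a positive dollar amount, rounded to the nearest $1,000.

$5,581,000

σ_p = √(0.48²·3.58² + 0.52²·3.601² + 2·-0.01·0.48·0.52·3.58·3.601) = 2.529%.
σ_{5d} = 2.529% × √5 = 5.655%.
z(95%) = 1.645.
VaR = 1.645 × 5.655% = 9.302%; on $60,000,000 that is $5,581,200.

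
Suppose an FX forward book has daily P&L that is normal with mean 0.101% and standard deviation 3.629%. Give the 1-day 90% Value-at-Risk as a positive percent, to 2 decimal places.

4.55%

At 90% one-sided, z = 1.282.
VaR = −μ + z·σ = −(0.101%) + 1.282 × 3.629% = 4.551%.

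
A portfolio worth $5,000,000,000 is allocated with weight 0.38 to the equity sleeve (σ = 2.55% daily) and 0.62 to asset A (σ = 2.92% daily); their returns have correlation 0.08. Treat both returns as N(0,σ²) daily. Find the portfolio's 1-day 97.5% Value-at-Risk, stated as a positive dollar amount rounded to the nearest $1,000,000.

σ_p² = 0.38²·2.55² + 0.62²·2.92² + 2·0.08·0.38·0.62·2.55·2.92 = 4.4972 (%²).
σ_p = √4.4972 = 2.121%.
At 97.5%, z = 1.960.
VaR = 1.960 × 2.121% = 4.157%; on $5,000,000,000 that is $207,850,000.

$208,000,000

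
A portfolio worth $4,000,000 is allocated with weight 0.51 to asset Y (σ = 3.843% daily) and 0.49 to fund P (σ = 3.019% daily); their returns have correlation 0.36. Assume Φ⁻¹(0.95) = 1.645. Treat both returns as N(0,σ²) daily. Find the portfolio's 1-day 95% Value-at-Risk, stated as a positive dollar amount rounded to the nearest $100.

$187,500

σ_p² = 0.51²·3.843² + 0.49²·3.019² + 2·0.36·0.51·0.49·3.843·3.019 = 8.1172 (%²).
σ_p = √8.1172 = 2.849%.
VaR = 1.645 × 2.849% = 4.687%; on $4,000,000 that is $187,480.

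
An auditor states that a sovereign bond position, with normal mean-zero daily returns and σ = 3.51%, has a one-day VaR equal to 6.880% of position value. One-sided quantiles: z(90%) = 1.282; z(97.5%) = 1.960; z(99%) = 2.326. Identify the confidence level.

Implied z = VaR/σ = 6.880 / 3.51 = 1.960.
This matches z(97.5%) = 1.960.

97.5%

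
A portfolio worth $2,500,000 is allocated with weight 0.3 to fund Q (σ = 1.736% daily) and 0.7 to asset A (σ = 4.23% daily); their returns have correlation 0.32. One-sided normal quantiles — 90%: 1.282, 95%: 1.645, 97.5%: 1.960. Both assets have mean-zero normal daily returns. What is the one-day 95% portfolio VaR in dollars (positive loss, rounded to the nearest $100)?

$130,200

σ_p² = 0.3²·1.736² + 0.7²·4.23² + 2·0.32·0.3·0.7·1.736·4.23 = 10.0257 (%²).
σ_p = √10.0257 = 3.166%.
VaR = 1.645 × 3.166% = 5.208%; on $2,500,000 that is $130,200.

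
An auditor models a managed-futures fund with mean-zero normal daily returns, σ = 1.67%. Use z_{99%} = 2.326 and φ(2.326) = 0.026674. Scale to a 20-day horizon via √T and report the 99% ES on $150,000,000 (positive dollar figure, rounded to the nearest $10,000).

σ_{20d} = 1.67% × √20 = 7.468%.
ES multiplier = φ(z)/(1−α) = 0.026674/0.01 = 2.667.
ES = 7.468% × 2.667 = 19.917%; on $150,000,000: $29,875,500.

$29,880,000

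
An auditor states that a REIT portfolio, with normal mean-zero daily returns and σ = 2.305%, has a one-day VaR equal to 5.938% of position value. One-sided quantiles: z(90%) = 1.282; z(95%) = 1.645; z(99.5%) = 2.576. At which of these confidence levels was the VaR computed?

99.5%

Implied z = VaR/σ = 5.938 / 2.305 = 2.576.
This matches z(99.5%) = 2.576.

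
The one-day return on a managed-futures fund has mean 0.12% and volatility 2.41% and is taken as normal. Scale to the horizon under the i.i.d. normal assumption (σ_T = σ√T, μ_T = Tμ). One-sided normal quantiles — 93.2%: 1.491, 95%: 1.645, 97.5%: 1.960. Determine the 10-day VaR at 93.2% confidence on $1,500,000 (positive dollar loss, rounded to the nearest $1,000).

σ_{10d} = 2.41% × √10 = 7.621%; μ_{10d} = 10 × 0.12% = 1.200%.
VaR = −(1.200%) + 1.491 × 7.621% = 10.163%.
On $1,500,000: 0.10163 × $1,500,000 = $152,445.

$152,000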